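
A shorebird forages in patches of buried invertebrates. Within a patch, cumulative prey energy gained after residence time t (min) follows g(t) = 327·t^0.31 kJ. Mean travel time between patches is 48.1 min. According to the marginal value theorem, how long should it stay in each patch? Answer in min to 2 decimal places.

21.61 min

By the marginal value theorem, leave when the instantaneous gain rate g'(t) equals the habitat-wide average g(t)/(T + t).
g'(t) = 0.31·327·t^-0.69. Setting 0.31·327·t^-0.69 = 327·t^0.31/(48.1+t) gives 0.31(48.1+t) = t, so 0.69·t = 0.31×48.1.
t* = 0.31×48.1/0.69 = 21.61 min.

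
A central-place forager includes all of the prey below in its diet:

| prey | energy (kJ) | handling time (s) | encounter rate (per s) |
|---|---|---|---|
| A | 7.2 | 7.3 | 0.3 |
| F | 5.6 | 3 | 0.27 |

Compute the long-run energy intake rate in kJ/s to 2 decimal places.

0.92 kJ/s

R = Σλ_iE_i / (1 + Σλ_ih_i)
Numerator: 0.3×7.2 + 0.27×5.6 = 3.672
Denominator: 1 + 0.3×7.3 + 0.27×3 = 4
R = 3.672/4 = 0.918 kJ/s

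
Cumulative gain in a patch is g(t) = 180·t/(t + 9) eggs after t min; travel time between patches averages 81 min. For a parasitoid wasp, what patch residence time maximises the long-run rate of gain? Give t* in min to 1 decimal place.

27.0 min

Maximise g(t)/(T+t): set derivative to zero → g'(t)(T+t) = g(t).
g'(t) = 180·9/(t + 9)². Setting 180·9/(t+9)² = 180t/[(t+9)(81+t)] gives 9(81+t) = t(t+9), so t² = 9×81 = 729.
t* = √729 = 27 min.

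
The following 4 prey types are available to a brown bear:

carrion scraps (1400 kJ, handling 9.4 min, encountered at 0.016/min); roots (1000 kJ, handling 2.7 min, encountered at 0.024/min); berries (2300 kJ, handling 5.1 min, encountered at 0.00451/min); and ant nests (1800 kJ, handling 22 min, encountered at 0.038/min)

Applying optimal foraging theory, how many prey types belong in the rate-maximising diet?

4

E/h in descending order: berries 451, roots 370, carrion scraps 149, ant nests 81.8 kJ/min. The optimal diet is the largest prefix of this list for which every included type satisfies E_i/h_i > R on the types above it.
Rate on top 1: 10.14. roots: 370 > 10.14 → include.
Rate on top 2: 31.6. carrion scraps: 149 > 31.6 → include.
Rate on top 3: 45.85. ant nests: 81.8 > 45.85 → include.
Optimal diet: berries, roots, carrion scraps, ant nests — 4 of 4 types.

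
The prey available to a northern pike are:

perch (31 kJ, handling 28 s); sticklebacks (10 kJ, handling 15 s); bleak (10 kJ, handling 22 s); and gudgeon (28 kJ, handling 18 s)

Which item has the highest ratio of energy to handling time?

gudgeon

In descending order of E/h:
gudgeon: 28/18 = 1.56 kJ/s
perch: 31/28 = 1.11 kJ/s
sticklebacks: 10/15 = 0.667 kJ/s
bleak: 10/22 = 0.455 kJ/s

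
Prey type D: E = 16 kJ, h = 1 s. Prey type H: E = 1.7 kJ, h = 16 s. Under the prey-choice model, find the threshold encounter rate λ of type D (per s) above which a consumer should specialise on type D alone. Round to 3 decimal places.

At the threshold, the rate on type D alone equals the profitability of type H: λ·16/(1 + λ·1) = 1.7/16 = 0.1062.
Rearranging, λ(16 − 0.1062×1) = 0.1062, so λ = 0.1062/15.89 = 0.006685 per s.

0.007 per s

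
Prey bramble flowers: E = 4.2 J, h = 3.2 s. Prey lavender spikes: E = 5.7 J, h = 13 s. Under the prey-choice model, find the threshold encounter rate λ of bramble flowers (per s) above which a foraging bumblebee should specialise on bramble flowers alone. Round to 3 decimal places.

0.157 per s

At the threshold, the rate on bramble flowers alone equals the profitability of lavender spikes: λ·4.2/(1 + λ·3.2) = 5.7/13 = 0.4385.
Rearranging, λ(4.2 − 0.4385×3.2) = 0.4385, so λ = 0.4385/2.797 = 0.1568 per s.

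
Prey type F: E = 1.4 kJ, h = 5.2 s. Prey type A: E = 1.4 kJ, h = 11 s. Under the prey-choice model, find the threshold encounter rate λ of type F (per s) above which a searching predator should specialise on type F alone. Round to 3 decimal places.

0.172 per s

The zero-one rule: include type A iff E₂/h₂ > λE₁/(1+λh₁). Equality gives the switch point.
λE₁h₂ = E₂ + λE₂h₁ ⇒ λ = E₂/(E₁h₂ − E₂h₁) = 1.4/(15.4 − 7.28) = 0.1724 per s.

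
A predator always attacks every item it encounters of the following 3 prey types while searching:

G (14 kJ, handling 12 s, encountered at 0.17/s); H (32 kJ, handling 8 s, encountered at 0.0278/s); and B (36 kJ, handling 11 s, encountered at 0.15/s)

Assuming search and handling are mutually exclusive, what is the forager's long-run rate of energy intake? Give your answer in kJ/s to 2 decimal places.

1.76 kJ/s

Energy encountered per unit search time: 0.17×14 + 0.0278×32 + 0.15×36 = 8.67 kJ/s.
Handling time per unit search time: 0.17×12 + 0.0278×8 + 0.15×11 = 3.912.
Rate = 8.67/(1 + 3.912) = 1.765 kJ/s.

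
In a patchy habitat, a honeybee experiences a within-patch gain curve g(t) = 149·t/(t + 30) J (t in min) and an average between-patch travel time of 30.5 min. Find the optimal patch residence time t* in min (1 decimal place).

30.2 min

Maximise g(t)/(T+t): set derivative to zero → g'(t)(T+t) = g(t).
g'(t) = 149·30/(t + 30)². Setting 149·30/(t+30)² = 149t/[(t+30)(30.5+t)] gives 30(30.5+t) = t(t+30), so t² = 30×30.5 = 915.
t* = √915 = 30.25 min.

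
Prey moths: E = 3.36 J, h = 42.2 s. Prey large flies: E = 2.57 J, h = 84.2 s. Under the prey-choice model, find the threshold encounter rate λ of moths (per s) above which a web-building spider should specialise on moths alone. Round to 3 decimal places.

0.015 per s

The zero-one rule: include large flies iff E₂/h₂ > λE₁/(1+λh₁). Equality gives the switch point.
λE₁h₂ = E₂ + λE₂h₁ ⇒ λ = E₂/(E₁h₂ − E₂h₁) = 2.57/(282.9 − 108.5) = 0.01473 per s.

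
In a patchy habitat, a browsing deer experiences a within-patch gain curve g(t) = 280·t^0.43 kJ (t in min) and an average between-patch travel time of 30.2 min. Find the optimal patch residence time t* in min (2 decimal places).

22.78 min

By the marginal value theorem, leave when the instantaneous gain rate g'(t) equals the habitat-wide average g(t)/(T + t).
g'(t) = 0.43·280·t^-0.57. Setting 0.43·280·t^-0.57 = 280·t^0.43/(30.2+t) gives 0.43(30.2+t) = t, so 0.57·t = 0.43×30.2.
t* = 0.43×30.2/0.57 = 22.78 min.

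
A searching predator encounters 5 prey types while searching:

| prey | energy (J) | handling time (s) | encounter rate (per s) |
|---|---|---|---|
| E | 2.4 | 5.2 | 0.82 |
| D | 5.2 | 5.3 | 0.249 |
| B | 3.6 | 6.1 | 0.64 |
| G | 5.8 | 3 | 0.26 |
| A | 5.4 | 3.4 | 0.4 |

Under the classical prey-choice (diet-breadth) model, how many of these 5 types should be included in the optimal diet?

2

Rank by E/h (J/s): G 1.93, A 1.59, D 0.981, B 0.59, E 0.462. Include each in turn until the next type's E/h falls below the running intake rate.
Rate on top 1: 0.8472. A: 1.59 > 0.8472 → include.
Rate on top 2: 1.168. D: 0.981 < 1.168 → exclude; stop.
Optimal diet: G, A — 2 of 5 types.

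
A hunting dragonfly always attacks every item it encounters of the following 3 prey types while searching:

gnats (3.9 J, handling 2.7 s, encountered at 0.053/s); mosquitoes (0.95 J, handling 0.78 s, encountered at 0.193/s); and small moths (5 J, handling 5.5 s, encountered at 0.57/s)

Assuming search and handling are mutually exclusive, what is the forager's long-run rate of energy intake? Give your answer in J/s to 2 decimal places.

R = Σλ_iE_i / (1 + Σλ_ih_i)
Numerator: 0.053×3.9 + 0.193×0.95 + 0.57×5 = 3.24
Denominator: 1 + 0.053×2.7 + 0.193×0.78 + 0.57×5.5 = 4.429
R = 3.24/4.429 = 0.7316 J/s

0.73 J/s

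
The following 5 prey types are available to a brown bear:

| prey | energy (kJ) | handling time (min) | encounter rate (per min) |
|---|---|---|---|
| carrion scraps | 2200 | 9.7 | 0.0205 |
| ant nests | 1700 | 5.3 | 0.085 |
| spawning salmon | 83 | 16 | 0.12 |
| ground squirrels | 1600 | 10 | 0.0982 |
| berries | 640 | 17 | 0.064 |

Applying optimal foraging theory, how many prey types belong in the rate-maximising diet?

Profitabilities (E/h, kJ/min): ant nests 321, carrion scraps 227, ground squirrels 160, berries 37.6, spawning salmon 5.19. Add prey in this order while the next type's profitability exceeds the intake rate on those already taken.
Rate on top 1: 99.62. carrion scraps: 227 > 99.62 → include.
Rate on top 2: 115. ground squirrels: 160 > 115 → include.
Rate on top 3: 131.8. berries: 37.6 < 131.8 → exclude; stop.
Optimal diet: ant nests, carrion scraps, ground squirrels — 3 of 5 types.

3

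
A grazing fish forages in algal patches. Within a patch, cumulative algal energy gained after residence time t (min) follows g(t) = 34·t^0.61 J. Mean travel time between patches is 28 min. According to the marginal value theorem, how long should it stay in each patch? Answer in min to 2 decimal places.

43.79 min

By the marginal value theorem, leave when the instantaneous gain rate g'(t) equals the habitat-wide average g(t)/(T + t).
g'(t) = 0.61·34·t^-0.39. Setting 0.61·34·t^-0.39 = 34·t^0.61/(28+t) gives 0.61(28+t) = t, so 0.39·t = 0.61×28.
t* = 0.61×28/0.39 = 43.79 min.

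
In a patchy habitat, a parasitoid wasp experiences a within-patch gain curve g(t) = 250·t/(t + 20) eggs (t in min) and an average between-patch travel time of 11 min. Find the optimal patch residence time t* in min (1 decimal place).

Maximise g(t)/(T+t): set derivative to zero → g'(t)(T+t) = g(t).
g'(t) = 250·20/(t + 20)². Setting 250·20/(t+20)² = 250t/[(t+20)(11+t)] gives 20(11+t) = t(t+20), so t² = 20×11 = 220.
t* = √220 = 14.83 min.

14.8 min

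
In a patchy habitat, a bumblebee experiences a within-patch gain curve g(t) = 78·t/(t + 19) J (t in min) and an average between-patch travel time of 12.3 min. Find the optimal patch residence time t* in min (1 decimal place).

15.3 min

Optimal t* satisfies g'(t*) = g(t*)/(T + t*).
g'(t) = 78·19/(t + 19)². Setting 78·19/(t+19)² = 78t/[(t+19)(12.3+t)] gives 19(12.3+t) = t(t+19), so t² = 19×12.3 = 233.7.
t* = √233.7 = 15.29 min.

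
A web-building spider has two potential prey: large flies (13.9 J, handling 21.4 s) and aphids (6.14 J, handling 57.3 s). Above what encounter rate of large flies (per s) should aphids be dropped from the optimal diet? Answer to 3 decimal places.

0.009 per s

The zero-one rule: include aphids iff E₂/h₂ > λE₁/(1+λh₁). Equality gives the switch point.
λE₁h₂ = E₂ + λE₂h₁ ⇒ λ = E₂/(E₁h₂ − E₂h₁) = 6.14/(796.5 − 131.4) = 0.009232 per s.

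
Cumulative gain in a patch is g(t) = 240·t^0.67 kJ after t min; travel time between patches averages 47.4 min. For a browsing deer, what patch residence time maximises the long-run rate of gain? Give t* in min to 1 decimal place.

96.2 min

Optimal t* satisfies g'(t*) = g(t*)/(T + t*).
g'(t) = 0.67·240·t^-0.33. Setting 0.67·240·t^-0.33 = 240·t^0.67/(47.4+t) gives 0.67(47.4+t) = t, so 0.33·t = 0.67×47.4.
t* = 0.67×47.4/0.33 = 96.24 min.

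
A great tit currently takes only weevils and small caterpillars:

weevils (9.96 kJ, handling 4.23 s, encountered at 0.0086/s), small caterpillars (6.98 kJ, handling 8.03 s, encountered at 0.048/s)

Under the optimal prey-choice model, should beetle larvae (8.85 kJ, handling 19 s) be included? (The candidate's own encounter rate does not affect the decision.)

Yes

Intake rate on the current diet: R = (0.0086×9.96 + 0.048×6.98) / (1 + 0.0086×4.23 + 0.048×8.03) = 0.4207/1.422 = 0.2959 kJ/s.
beetle larvae: E/h = 8.85/19 = 0.4658 kJ/s.
Since 0.4658 > R, including beetle larvae increases the long-run rate.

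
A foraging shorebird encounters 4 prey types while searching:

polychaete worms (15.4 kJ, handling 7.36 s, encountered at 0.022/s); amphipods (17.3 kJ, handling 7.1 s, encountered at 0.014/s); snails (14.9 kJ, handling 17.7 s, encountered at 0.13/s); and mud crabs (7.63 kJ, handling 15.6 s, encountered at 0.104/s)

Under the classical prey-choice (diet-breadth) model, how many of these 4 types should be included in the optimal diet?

Rank by E/h (kJ/s): amphipods 2.44, polychaete worms 2.09, snails 0.842, mud crabs 0.489. Include each in turn until the next type's E/h falls below the running intake rate.
Rate on top 1: 0.2203. polychaete worms: 2.09 > 0.2203 → include.
Rate on top 2: 0.4606. snails: 0.842 > 0.4606 → include.
Rate on top 3: 0.7068. mud crabs: 0.489 < 0.7068 → exclude; stop.
Optimal diet: amphipods, polychaete worms, snails — 3 of 4 types.

3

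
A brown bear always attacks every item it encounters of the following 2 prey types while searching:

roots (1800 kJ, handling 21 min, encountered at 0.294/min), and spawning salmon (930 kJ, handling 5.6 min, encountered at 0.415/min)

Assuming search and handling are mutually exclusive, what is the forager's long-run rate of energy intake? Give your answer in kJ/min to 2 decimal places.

96.35 kJ/min

R = (0.294×1800 + 0.415×930) / (1 + 0.294×21 + 0.415×5.6) = 915.1/9.498 = 96.35 kJ/min.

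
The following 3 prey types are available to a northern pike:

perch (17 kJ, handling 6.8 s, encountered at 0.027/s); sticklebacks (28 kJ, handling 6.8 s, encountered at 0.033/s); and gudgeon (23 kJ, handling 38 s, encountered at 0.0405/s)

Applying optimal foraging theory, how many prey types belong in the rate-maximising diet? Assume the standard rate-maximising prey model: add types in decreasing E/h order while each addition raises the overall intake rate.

Profitabilities (E/h, kJ/s): sticklebacks 4.12, perch 2.5, gudgeon 0.605. Add prey in this order while the next type's profitability exceeds the intake rate on those already taken.
Rate on top 1: 0.7547. perch: 2.5 > 0.7547 → include.
Rate on top 2: 0.9822. gudgeon: 0.605 < 0.9822 → exclude; stop.
Optimal diet: sticklebacks, perch — 2 of 3 types.

2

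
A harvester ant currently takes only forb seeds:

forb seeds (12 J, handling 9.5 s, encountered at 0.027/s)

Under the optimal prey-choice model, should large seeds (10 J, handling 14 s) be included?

Yes

Current rate: (0.027×12)/(1 + 0.027×9.5) = 0.2579 J/s.
Profitability of large seeds: 10/14 = 0.7143 J/s.
0.7143 > 0.2579, so adding large seeds raises the average — include it.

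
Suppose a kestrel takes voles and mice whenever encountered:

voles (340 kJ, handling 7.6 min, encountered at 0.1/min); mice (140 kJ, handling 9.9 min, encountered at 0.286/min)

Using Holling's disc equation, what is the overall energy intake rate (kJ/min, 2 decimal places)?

16.13 kJ/min

Energy encountered per unit search time: 0.1×340 + 0.286×140 = 74.04 kJ/min.
Handling time per unit search time: 0.1×7.6 + 0.286×9.9 = 3.591.
Rate = 74.04/(1 + 3.591) = 16.13 kJ/min.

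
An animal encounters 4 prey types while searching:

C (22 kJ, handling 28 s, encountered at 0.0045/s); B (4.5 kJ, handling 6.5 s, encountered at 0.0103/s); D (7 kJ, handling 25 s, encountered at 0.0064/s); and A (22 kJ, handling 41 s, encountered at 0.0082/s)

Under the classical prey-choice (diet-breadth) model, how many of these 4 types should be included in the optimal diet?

4

E/h in descending order: C 0.786, B 0.692, A 0.537, D 0.28 kJ/s. The optimal diet is the largest prefix of this list for which every included type satisfies E_i/h_i > R on the types above it.
Rate on top 1: 0.08792. B: 0.692 > 0.08792 → include.
Rate on top 2: 0.1218. A: 0.537 > 0.1218 → include.
Rate on top 3: 0.213. D: 0.28 > 0.213 → include.
Optimal diet: C, B, A, D — 4 of 4 types.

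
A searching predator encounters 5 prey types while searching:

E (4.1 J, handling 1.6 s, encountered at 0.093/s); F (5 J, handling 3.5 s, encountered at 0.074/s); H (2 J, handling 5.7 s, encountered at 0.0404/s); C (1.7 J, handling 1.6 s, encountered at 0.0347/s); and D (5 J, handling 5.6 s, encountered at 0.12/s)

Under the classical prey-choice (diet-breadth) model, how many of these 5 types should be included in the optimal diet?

4

Profitabilities (E/h, J/s): E 2.56, F 1.43, C 1.06, D 0.893, H 0.351. Add prey in this order while the next type's profitability exceeds the intake rate on those already taken.
Rate on top 1: 0.3319. F: 1.43 > 0.3319 → include.
Rate on top 2: 0.5337. C: 1.06 > 0.5337 → include.
Rate on top 3: 0.5537. D: 0.893 > 0.5537 → include.
Rate on top 4: 0.6605. H: 0.351 < 0.6605 → exclude; stop.
Optimal diet: E, F, C, D — 4 of 5 types.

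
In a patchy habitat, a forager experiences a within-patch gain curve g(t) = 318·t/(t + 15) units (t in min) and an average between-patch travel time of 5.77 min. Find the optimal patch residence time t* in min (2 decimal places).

By the marginal value theorem, leave when the instantaneous gain rate g'(t) equals the habitat-wide average g(t)/(T + t).
g'(t) = 318·15/(t + 15)². Setting 318·15/(t+15)² = 318t/[(t+15)(5.77+t)] gives 15(5.77+t) = t(t+15), so t² = 15×5.77 = 86.55.
t* = √86.55 = 9.303 min.

9.30 min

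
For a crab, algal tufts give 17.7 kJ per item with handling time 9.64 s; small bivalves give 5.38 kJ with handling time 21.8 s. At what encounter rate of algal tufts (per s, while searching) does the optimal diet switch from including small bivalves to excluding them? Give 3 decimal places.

0.016 per s

At the threshold, the rate on algal tufts alone equals the profitability of small bivalves: λ·17.7/(1 + λ·9.64) = 5.38/21.8 = 0.2468.
Rearranging, λ(17.7 − 0.2468×9.64) = 0.2468, so λ = 0.2468/15.32 = 0.01611 per s.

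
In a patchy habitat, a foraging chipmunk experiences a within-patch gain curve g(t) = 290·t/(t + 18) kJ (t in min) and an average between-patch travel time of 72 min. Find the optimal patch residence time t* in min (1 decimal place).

36.0 min

By the marginal value theorem, leave when the instantaneous gain rate g'(t) equals the habitat-wide average g(t)/(T + t).
g'(t) = 290·18/(t + 18)². Setting 290·18/(t+18)² = 290t/[(t+18)(72+t)] gives 18(72+t) = t(t+18), so t² = 18×72 = 1296.
t* = √1296 = 36 min.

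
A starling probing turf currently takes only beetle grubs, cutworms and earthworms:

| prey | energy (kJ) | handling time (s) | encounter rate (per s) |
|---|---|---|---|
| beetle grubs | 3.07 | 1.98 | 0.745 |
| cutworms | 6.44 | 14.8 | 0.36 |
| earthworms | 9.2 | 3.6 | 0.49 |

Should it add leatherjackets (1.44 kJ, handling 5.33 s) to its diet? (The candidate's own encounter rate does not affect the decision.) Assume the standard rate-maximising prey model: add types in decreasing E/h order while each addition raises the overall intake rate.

Intake rate on the current diet: R = (0.745×3.07 + 0.36×6.44 + 0.49×9.2) / (1 + 0.745×1.98 + 0.36×14.8 + 0.49×3.6) = 9.114/9.567 = 0.9526 kJ/s.
Profitability of leatherjackets: 1.44/5.33 = 0.2702 kJ/s.
0.2702 < 0.9526, so adding leatherjackets would lower the average — exclude it.

No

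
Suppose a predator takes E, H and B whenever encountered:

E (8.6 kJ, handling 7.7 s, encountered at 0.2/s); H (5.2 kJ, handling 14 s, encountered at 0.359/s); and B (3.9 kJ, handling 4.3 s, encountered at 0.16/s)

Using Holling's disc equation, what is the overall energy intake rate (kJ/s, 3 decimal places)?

R = Σλ_iE_i / (1 + Σλ_ih_i)
Numerator: 0.2×8.6 + 0.359×5.2 + 0.16×3.9 = 4.211
Denominator: 1 + 0.2×7.7 + 0.359×14 + 0.16×4.3 = 8.254
R = 4.211/8.254 = 0.5102 kJ/s

0.510 kJ/s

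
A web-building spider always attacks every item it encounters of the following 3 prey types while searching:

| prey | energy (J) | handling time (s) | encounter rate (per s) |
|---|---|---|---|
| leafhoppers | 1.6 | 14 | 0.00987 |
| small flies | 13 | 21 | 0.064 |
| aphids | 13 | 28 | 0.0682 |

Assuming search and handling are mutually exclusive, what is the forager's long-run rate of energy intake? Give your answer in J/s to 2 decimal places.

0.39 J/s

R = Σλ_iE_i / (1 + Σλ_ih_i)
Numerator: 0.00987×1.6 + 0.064×13 + 0.0682×13 = 1.734
Denominator: 1 + 0.00987×14 + 0.064×21 + 0.0682×28 = 4.392
R = 1.734/4.392 = 0.3949 J/s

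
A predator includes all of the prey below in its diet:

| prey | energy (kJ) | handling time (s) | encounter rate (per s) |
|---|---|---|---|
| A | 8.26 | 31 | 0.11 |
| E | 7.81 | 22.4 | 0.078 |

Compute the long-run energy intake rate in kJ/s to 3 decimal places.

0.247 kJ/s

R = (0.11×8.26 + 0.078×7.81) / (1 + 0.11×31 + 0.078×22.4) = 1.518/6.157 = 0.2465 kJ/s.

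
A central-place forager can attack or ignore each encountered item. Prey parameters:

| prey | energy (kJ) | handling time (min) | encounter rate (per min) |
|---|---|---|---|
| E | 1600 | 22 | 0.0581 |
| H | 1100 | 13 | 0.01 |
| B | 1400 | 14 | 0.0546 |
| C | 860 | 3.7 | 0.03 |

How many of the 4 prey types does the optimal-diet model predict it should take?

Rank by E/h (kJ/min): C 232, B 100, H 84.6, E 72.7. Include each in turn until the next type's E/h falls below the running intake rate.
Rate on top 1: 23.22. B: 100 > 23.22 → include.
Rate on top 2: 54.52. H: 84.6 > 54.52 → include.
Rate on top 3: 56.47. E: 72.7 > 56.47 → include.
Optimal diet: C, B, H, E — 4 of 4 types.

4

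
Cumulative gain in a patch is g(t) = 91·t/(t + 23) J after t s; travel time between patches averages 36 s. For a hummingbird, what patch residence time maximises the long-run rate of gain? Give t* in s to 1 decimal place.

28.8 s

By the marginal value theorem, leave when the instantaneous gain rate g'(t) equals the habitat-wide average g(t)/(T + t).
g'(t) = 91·23/(t + 23)². Setting 91·23/(t+23)² = 91t/[(t+23)(36+t)] gives 23(36+t) = t(t+23), so t² = 23×36 = 828.
t* = √828 = 28.77 s.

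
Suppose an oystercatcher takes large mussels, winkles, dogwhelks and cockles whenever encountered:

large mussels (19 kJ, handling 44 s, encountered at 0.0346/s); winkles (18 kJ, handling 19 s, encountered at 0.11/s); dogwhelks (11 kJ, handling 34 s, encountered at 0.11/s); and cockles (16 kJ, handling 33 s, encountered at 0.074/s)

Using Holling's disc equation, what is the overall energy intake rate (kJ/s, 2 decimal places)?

R = (0.0346×19 + 0.11×18 + 0.11×11 + 0.074×16) / (1 + 0.0346×44 + 0.11×19 + 0.11×34 + 0.074×33) = 5.031/10.79 = 0.4661 kJ/s.

0.47 kJ/s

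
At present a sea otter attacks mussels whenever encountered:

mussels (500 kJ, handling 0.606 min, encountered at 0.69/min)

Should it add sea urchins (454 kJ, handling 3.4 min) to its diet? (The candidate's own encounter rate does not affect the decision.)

No

On mussels alone, R = ΣλE/(1+Σλh) = 345/1.418 = 243.3 kJ/min.
sea urchins: E/h = 454/3.4 = 133.5 kJ/min.
133.5 < 243.3, so adding sea urchins would lower the average — exclude it.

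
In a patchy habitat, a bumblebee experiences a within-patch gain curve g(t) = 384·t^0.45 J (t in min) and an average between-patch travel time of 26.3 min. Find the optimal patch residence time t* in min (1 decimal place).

By the marginal value theorem, leave when the instantaneous gain rate g'(t) equals the habitat-wide average g(t)/(T + t).
g'(t) = 0.45·384·t^-0.55. Setting 0.45·384·t^-0.55 = 384·t^0.45/(26.3+t) gives 0.45(26.3+t) = t, so 0.55·t = 0.45×26.3.
t* = 0.45×26.3/0.55 = 21.52 min.

21.5 min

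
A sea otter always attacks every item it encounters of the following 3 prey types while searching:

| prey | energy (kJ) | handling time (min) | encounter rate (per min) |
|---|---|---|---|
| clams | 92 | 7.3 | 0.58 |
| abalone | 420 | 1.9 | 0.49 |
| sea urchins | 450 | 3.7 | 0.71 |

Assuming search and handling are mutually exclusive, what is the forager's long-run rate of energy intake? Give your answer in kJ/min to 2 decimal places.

65.82 kJ/min

R = (0.58×92 + 0.49×420 + 0.71×450) / (1 + 0.58×7.3 + 0.49×1.9 + 0.71×3.7) = 578.7/8.792 = 65.82 kJ/min.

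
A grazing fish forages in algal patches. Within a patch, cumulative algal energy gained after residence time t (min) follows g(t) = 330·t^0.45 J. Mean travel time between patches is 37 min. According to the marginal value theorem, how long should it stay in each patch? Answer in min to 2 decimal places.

Maximise g(t)/(T+t): set derivative to zero → g'(t)(T+t) = g(t).
g'(t) = 0.45·330·t^-0.55. Setting 0.45·330·t^-0.55 = 330·t^0.45/(37+t) gives 0.45(37+t) = t, so 0.55·t = 0.45×37.
t* = 0.45×37/0.55 = 30.27 min.

30.27 min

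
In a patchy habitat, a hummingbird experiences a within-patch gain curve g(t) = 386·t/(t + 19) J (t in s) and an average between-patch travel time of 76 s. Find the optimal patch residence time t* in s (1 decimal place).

Maximise g(t)/(T+t): set derivative to zero → g'(t)(T+t) = g(t).
g'(t) = 386·19/(t + 19)². Setting 386·19/(t+19)² = 386t/[(t+19)(76+t)] gives 19(76+t) = t(t+19), so t² = 19×76 = 1444.
t* = √1444 = 38 s.

38.0 s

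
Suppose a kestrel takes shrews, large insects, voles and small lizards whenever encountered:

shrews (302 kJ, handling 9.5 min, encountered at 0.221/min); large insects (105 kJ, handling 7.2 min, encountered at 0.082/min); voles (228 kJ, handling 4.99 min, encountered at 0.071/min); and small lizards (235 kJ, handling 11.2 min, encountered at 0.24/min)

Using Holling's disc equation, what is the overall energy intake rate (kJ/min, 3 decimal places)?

Energy encountered per unit search time: 0.221×302 + 0.082×105 + 0.071×228 + 0.24×235 = 147.9 kJ/min.
Handling time per unit search time: 0.221×9.5 + 0.082×7.2 + 0.071×4.99 + 0.24×11.2 = 5.732.
Rate = 147.9/(1 + 5.732) = 21.98 kJ/min.

21.975 kJ/min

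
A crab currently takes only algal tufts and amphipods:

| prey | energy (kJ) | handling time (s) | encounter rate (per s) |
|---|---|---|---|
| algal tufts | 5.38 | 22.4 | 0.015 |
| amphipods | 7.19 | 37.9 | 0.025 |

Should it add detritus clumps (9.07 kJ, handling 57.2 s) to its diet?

Current rate: (0.015×5.38 + 0.025×7.19)/(1 + 0.015×22.4 + 0.025×37.9) = 0.1141 kJ/s.
detritus clumps: E/h = 9.07/57.2 = 0.1586 kJ/s.
Since 0.1586 > R, including detritus clumps increases the long-run rate.

Yes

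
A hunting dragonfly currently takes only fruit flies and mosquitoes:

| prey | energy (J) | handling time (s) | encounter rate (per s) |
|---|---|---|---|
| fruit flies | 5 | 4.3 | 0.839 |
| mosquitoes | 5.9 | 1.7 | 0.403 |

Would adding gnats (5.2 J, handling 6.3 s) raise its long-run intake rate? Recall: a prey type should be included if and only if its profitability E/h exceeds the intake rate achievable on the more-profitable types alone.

No

On fruit flies and mosquitoes alone, R = ΣλE/(1+Σλh) = 6.573/5.293 = 1.242 J/s.
Profitability of gnats: 5.2/6.3 = 0.8254 J/s.
Since 0.8254 < R, time spent handling gnats is better spent searching.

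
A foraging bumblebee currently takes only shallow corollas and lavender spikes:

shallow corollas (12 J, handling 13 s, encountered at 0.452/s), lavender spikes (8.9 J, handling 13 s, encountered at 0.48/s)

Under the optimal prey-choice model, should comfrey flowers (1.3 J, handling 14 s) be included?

Current rate: (0.452×12 + 0.48×8.9)/(1 + 0.452×13 + 0.48×13) = 0.7392 J/s.
Profitability of comfrey flowers: 1.3/14 = 0.09286 J/s.
0.09286 < 0.7392, so adding comfrey flowers would lower the average — exclude it.

No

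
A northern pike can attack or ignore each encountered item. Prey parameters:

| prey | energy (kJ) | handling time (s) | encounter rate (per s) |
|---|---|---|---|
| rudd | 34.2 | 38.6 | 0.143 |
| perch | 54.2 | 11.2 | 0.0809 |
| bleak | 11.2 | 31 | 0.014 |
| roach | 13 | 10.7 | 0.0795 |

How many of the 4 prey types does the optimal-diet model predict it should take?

1

Rank by E/h (kJ/s): perch 4.84, roach 1.21, rudd 0.886, bleak 0.361. Include each in turn until the next type's E/h falls below the running intake rate.
Rate on top 1: 2.3. roach: 1.21 < 2.3 → exclude; stop.
Optimal diet: perch — 1 of 4 types.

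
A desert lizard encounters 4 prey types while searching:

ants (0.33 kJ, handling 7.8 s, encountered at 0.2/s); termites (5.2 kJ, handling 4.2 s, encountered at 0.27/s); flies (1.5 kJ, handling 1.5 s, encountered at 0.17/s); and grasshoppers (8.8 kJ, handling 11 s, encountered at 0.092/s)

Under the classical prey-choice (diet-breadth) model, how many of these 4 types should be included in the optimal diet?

Profitabilities (E/h, kJ/s): termites 1.24, flies 1, grasshoppers 0.8, ants 0.0423. Add prey in this order while the next type's profitability exceeds the intake rate on those already taken.
Rate on top 1: 0.6579. flies: 1 > 0.6579 → include.
Rate on top 2: 0.6944. grasshoppers: 0.8 > 0.6944 → include.
Rate on top 3: 0.7258. ants: 0.0423 < 0.7258 → exclude; stop.
Optimal diet: termites, flies, grasshoppers — 3 of 4 types.

3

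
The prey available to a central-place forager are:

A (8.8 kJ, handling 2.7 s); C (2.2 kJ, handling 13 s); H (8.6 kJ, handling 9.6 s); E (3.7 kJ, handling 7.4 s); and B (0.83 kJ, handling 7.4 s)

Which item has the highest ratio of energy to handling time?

In descending order of E/h:
A: 8.8/2.7 = 3.26 kJ/s
H: 8.6/9.6 = 0.896 kJ/s
E: 3.7/7.4 = 0.5 kJ/s
C: 2.2/13 = 0.169 kJ/s
B: 0.83/7.4 = 0.112 kJ/s

A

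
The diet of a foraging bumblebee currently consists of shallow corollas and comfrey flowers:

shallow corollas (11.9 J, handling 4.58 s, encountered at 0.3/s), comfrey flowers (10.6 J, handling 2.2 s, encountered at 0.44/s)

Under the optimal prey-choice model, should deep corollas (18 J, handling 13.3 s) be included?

On shallow corollas and comfrey flowers alone, R = ΣλE/(1+Σλh) = 8.234/3.342 = 2.464 J/s.
Profitability of deep corollas: 18/13.3 = 1.353 J/s.
1.353 < 2.464, so adding deep corollas would lower the average — exclude it.

No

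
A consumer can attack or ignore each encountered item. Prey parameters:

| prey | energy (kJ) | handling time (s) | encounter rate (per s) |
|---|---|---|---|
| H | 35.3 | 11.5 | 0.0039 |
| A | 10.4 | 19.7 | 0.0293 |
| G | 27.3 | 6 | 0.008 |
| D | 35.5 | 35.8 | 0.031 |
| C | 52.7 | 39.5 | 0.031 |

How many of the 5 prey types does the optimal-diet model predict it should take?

4

E/h in descending order: G 4.55, H 3.07, C 1.33, D 0.992, A 0.528 kJ/s. The optimal diet is the largest prefix of this list for which every included type satisfies E_i/h_i > R on the types above it.
Rate on top 1: 0.2084. H: 3.07 > 0.2084 → include.
Rate on top 2: 0.3258. C: 1.33 > 0.3258 → include.
Rate on top 3: 0.8586. D: 0.992 > 0.8586 → include.
Rate on top 4: 0.9017. A: 0.528 < 0.9017 → exclude; stop.
Optimal diet: G, H, C, D — 4 of 5 types.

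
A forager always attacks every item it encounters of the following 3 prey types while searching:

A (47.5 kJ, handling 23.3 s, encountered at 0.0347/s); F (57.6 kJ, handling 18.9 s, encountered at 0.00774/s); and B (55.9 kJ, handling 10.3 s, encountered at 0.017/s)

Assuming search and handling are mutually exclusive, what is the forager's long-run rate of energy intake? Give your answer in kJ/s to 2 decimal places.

R = (0.0347×47.5 + 0.00774×57.6 + 0.017×55.9) / (1 + 0.0347×23.3 + 0.00774×18.9 + 0.017×10.3) = 3.044/2.13 = 1.429 kJ/s.

1.43 kJ/s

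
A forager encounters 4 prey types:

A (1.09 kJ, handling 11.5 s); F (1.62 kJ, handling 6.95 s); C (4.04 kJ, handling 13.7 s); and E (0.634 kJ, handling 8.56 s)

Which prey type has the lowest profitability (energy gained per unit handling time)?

In descending order of E/h:
C: 4.04/13.7 = 0.295 kJ/s
F: 1.62/6.95 = 0.233 kJ/s
A: 1.09/11.5 = 0.0948 kJ/s
E: 0.634/8.56 = 0.0741 kJ/s

E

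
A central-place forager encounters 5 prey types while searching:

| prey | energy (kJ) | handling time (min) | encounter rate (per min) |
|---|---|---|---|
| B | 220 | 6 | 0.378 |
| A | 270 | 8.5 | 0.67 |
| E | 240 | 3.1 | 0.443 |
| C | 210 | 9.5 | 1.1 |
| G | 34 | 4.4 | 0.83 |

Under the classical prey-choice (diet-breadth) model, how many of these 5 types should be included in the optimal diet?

1

E/h in descending order: E 77.4, B 36.7, A 31.8, C 22.1, G 7.73 kJ/min. The optimal diet is the largest prefix of this list for which every included type satisfies E_i/h_i > R on the types above it.
Rate on top 1: 44.8. B: 36.7 < 44.8 → exclude; stop.
Optimal diet: E — 1 of 5 types.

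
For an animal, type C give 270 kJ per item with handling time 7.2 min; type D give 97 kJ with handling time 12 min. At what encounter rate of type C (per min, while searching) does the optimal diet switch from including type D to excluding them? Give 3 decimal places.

At the threshold, the rate on type C alone equals the profitability of type D: λ·270/(1 + λ·7.2) = 97/12 = 8.083.
Rearranging, λ(270 − 8.083×7.2) = 8.083, so λ = 8.083/211.8 = 0.03816 per min.

0.038 per min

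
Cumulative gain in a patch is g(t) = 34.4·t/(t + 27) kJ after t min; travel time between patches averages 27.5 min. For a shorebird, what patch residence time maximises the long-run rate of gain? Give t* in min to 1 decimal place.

27.2 min

Maximise g(t)/(T+t): set derivative to zero → g'(t)(T+t) = g(t).
g'(t) = 34.4·27/(t + 27)². Setting 34.4·27/(t+27)² = 34.4t/[(t+27)(27.5+t)] gives 27(27.5+t) = t(t+27), so t² = 27×27.5 = 742.5.
t* = √742.5 = 27.25 min.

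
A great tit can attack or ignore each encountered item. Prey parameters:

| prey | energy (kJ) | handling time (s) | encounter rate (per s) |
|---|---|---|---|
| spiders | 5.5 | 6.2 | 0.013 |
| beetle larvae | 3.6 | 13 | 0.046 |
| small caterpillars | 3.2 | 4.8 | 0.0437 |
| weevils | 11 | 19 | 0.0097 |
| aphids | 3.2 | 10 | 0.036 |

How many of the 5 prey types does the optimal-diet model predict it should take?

Profitabilities (E/h, kJ/s): spiders 0.887, small caterpillars 0.667, weevils 0.579, aphids 0.32, beetle larvae 0.277. Add prey in this order while the next type's profitability exceeds the intake rate on those already taken.
Rate on top 1: 0.06617. small caterpillars: 0.667 > 0.06617 → include.
Rate on top 2: 0.1638. weevils: 0.579 > 0.1638 → include.
Rate on top 3: 0.2157. aphids: 0.32 > 0.2157 → include.
Rate on top 4: 0.2361. beetle larvae: 0.277 > 0.2361 → include.
Optimal diet: spiders, small caterpillars, weevils, aphids, beetle larvae — 5 of 5 types.

5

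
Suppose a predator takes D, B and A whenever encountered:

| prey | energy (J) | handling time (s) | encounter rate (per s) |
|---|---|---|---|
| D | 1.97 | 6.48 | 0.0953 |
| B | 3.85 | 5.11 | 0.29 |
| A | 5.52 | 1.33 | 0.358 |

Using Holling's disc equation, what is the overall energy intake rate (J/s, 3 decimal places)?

R = (0.0953×1.97 + 0.29×3.85 + 0.358×5.52) / (1 + 0.0953×6.48 + 0.29×5.11 + 0.358×1.33) = 3.28/3.576 = 0.9174 J/s.

0.917 J/s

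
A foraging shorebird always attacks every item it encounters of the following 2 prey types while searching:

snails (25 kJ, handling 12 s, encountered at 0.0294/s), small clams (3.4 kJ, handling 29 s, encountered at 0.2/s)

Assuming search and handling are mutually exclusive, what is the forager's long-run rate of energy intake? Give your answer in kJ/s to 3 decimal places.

0.198 kJ/s

R = (0.0294×25 + 0.2×3.4) / (1 + 0.0294×12 + 0.2×29) = 1.415/7.153 = 0.1978 kJ/s.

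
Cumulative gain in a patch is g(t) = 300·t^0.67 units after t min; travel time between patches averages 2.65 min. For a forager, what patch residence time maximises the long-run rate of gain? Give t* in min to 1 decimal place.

Optimal t* satisfies g'(t*) = g(t*)/(T + t*).
g'(t) = 0.67·300·t^-0.33. Setting 0.67·300·t^-0.33 = 300·t^0.67/(2.65+t) gives 0.67(2.65+t) = t, so 0.33·t = 0.67×2.65.
t* = 0.67×2.65/0.33 = 5.38 min.

5.4 min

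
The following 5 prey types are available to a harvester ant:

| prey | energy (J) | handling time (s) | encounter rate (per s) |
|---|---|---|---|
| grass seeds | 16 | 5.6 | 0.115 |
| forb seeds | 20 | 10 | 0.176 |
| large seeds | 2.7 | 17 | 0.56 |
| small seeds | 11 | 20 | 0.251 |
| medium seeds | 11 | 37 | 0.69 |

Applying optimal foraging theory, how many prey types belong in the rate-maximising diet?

2

Rank by E/h (J/s): grass seeds 2.86, forb seeds 2, small seeds 0.55, medium seeds 0.297, large seeds 0.159. Include each in turn until the next type's E/h falls below the running intake rate.
Rate on top 1: 1.119. forb seeds: 2 > 1.119 → include.
Rate on top 2: 1.575. small seeds: 0.55 < 1.575 → exclude; stop.
Optimal diet: grass seeds, forb seeds — 2 of 5 types.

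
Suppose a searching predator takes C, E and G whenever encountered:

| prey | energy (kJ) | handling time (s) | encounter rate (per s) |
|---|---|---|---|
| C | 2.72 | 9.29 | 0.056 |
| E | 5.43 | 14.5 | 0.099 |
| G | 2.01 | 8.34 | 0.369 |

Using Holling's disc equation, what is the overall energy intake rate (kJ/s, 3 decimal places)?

0.237 kJ/s

Energy encountered per unit search time: 0.056×2.72 + 0.099×5.43 + 0.369×2.01 = 1.432 kJ/s.
Handling time per unit search time: 0.056×9.29 + 0.099×14.5 + 0.369×8.34 = 5.033.
Rate = 1.432/(1 + 5.033) = 0.2373 kJ/s.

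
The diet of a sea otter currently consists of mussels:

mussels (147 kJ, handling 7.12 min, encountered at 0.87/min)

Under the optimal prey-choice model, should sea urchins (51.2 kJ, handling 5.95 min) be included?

No

Current rate: (0.87×147)/(1 + 0.87×7.12) = 17.78 kJ/min.
Profitability of sea urchins: 51.2/5.95 = 8.605 kJ/min.
Since 8.605 < R, time spent handling sea urchins is better spent searching.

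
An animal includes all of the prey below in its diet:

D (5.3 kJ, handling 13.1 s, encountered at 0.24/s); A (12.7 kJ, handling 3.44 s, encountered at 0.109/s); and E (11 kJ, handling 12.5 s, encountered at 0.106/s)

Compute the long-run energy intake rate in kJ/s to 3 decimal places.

0.654 kJ/s

R = Σλ_iE_i / (1 + Σλ_ih_i)
Numerator: 0.24×5.3 + 0.109×12.7 + 0.106×11 = 3.822
Denominator: 1 + 0.24×13.1 + 0.109×3.44 + 0.106×12.5 = 5.844
R = 3.822/5.844 = 0.6541 kJ/s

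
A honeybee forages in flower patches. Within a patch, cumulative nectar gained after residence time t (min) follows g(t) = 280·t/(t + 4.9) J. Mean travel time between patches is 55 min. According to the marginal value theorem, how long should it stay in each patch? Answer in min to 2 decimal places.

16.42 min

Maximise g(t)/(T+t): set derivative to zero → g'(t)(T+t) = g(t).
g'(t) = 280·4.9/(t + 4.9)². Setting 280·4.9/(t+4.9)² = 280t/[(t+4.9)(55+t)] gives 4.9(55+t) = t(t+4.9), so t² = 4.9×55 = 269.5.
t* = √269.5 = 16.42 min.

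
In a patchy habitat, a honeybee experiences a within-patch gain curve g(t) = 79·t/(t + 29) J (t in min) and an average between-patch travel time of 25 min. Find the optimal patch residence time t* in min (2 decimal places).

26.93 min

Maximise g(t)/(T+t): set derivative to zero → g'(t)(T+t) = g(t).
g'(t) = 79·29/(t + 29)². Setting 79·29/(t+29)² = 79t/[(t+29)(25+t)] gives 29(25+t) = t(t+29), so t² = 29×25 = 725.
t* = √725 = 26.93 min.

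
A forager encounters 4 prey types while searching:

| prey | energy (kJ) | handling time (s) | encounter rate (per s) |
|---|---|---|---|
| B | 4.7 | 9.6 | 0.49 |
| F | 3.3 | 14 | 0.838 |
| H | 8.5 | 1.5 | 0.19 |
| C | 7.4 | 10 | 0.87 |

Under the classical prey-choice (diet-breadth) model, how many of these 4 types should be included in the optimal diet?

1

Rank by E/h (kJ/s): H 5.67, C 0.74, B 0.49, F 0.236. Include each in turn until the next type's E/h falls below the running intake rate.
Rate on top 1: 1.257. C: 0.74 < 1.257 → exclude; stop.
Optimal diet: H — 1 of 4 types.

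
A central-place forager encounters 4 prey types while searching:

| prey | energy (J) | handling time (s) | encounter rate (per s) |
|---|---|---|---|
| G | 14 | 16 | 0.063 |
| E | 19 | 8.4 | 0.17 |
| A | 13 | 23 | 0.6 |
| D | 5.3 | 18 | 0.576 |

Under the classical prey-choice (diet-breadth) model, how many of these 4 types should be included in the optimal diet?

Profitabilities (E/h, J/s): E 2.26, G 0.875, A 0.565, D 0.294. Add prey in this order while the next type's profitability exceeds the intake rate on those already taken.
Rate on top 1: 1.33. G: 0.875 < 1.33 → exclude; stop.
Optimal diet: E — 1 of 4 types.

1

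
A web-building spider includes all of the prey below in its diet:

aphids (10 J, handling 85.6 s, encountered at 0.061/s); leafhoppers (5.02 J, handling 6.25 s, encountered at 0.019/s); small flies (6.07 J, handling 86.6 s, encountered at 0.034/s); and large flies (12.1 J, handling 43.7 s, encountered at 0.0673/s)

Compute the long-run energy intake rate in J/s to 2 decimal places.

0.14 J/s

R = (0.061×10 + 0.019×5.02 + 0.034×6.07 + 0.0673×12.1) / (1 + 0.061×85.6 + 0.019×6.25 + 0.034×86.6 + 0.0673×43.7) = 1.726/12.23 = 0.1412 J/s.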